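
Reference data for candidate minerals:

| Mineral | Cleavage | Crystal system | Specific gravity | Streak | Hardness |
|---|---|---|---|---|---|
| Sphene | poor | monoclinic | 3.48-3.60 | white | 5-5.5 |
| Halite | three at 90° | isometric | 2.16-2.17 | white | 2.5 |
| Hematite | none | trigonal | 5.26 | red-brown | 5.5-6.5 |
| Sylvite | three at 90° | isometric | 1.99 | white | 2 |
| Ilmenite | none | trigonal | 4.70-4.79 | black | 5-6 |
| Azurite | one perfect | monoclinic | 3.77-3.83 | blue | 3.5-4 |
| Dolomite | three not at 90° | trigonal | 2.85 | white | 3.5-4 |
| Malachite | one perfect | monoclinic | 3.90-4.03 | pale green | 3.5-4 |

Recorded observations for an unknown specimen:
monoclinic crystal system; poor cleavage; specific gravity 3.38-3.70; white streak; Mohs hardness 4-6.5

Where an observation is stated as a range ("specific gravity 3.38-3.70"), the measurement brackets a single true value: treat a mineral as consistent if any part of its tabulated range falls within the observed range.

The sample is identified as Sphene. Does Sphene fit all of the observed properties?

Yes

Monoclinic crystal system — matches Sphene (monoclinic system).
Poor cleavage — matches Sphene (cleavage poor).
Specific gravity 3.38-3.70 — matches Sphene (SG 3.48-3.60).
White streak — matches Sphene (white streak).
Mohs hardness 4-6.5 — matches Sphene (hardness 5-5.5).
All observations are consistent with the tabulated values for Sphene.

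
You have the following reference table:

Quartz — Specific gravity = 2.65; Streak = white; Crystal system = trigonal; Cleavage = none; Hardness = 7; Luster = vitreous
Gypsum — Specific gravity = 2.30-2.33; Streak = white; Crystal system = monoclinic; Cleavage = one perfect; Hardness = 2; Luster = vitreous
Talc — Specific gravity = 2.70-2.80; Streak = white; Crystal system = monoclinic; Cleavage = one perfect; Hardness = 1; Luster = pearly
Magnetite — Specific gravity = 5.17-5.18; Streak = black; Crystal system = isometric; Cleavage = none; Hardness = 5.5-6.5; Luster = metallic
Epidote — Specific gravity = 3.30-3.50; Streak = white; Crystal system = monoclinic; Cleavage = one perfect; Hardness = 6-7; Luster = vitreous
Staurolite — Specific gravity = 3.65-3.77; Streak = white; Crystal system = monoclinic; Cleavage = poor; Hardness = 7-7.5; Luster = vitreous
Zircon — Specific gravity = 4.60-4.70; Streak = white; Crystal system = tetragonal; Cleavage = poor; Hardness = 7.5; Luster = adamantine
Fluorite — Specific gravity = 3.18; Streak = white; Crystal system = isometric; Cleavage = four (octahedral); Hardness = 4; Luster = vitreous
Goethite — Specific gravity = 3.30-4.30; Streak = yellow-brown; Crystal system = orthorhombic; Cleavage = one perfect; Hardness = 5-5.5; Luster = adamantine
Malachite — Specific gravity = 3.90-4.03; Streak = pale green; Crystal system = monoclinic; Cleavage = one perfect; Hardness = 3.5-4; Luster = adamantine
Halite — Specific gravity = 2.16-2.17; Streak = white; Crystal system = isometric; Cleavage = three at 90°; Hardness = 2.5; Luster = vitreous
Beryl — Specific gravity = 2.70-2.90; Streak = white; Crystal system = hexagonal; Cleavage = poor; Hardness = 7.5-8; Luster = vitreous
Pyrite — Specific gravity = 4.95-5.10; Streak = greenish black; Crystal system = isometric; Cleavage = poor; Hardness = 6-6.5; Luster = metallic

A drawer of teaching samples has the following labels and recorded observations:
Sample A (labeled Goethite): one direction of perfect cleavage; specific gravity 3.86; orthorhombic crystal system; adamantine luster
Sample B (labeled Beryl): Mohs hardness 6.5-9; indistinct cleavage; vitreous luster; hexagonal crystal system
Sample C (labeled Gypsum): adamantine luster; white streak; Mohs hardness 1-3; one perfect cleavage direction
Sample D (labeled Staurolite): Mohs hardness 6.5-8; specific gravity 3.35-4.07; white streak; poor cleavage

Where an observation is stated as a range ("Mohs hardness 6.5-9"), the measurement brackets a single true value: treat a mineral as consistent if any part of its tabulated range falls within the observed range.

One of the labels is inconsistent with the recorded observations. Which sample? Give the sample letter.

Sample A: every observation is compatible with the reference values for Goethite.
Sample B: every observation is compatible with the reference values for Beryl.
Sample C: Gypsum has vitreous luster, but the record shows adamantine luster — this label is wrong.
Sample D: every observation is compatible with the reference values for Staurolite.
The mislabeled specimen is C.

C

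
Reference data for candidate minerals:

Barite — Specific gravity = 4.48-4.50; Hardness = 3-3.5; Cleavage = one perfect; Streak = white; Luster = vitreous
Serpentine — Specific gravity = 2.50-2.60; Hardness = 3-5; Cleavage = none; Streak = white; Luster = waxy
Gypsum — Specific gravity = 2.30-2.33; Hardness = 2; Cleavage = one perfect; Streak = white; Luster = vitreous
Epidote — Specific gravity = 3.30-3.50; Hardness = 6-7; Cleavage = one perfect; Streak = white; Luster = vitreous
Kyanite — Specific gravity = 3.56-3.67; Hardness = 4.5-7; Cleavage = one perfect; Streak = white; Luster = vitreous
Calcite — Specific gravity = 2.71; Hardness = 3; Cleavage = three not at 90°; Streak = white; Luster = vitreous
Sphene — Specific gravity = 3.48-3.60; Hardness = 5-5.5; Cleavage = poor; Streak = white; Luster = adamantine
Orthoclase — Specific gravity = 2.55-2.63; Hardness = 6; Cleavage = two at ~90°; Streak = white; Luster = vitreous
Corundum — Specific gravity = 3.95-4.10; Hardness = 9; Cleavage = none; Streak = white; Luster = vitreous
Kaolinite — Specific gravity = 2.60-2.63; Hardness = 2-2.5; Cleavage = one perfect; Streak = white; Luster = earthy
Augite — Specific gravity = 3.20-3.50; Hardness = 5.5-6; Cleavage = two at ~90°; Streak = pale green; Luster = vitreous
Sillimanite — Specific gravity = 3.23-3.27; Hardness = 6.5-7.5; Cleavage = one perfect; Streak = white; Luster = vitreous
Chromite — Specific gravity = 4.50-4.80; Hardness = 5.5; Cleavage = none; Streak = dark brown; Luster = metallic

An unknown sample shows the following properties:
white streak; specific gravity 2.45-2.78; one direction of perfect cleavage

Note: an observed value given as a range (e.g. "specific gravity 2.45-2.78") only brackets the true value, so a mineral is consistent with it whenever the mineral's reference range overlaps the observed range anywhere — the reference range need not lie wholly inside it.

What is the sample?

Kaolinite

White streak is inconsistent with Augite, Chromite.
Specific gravity 2.45-2.78 — Serpentine, Calcite, Orthoclase, Kaolinite remain.
One direction of perfect cleavage — leaves Kaolinite.
Kaolinite is the sole remaining match.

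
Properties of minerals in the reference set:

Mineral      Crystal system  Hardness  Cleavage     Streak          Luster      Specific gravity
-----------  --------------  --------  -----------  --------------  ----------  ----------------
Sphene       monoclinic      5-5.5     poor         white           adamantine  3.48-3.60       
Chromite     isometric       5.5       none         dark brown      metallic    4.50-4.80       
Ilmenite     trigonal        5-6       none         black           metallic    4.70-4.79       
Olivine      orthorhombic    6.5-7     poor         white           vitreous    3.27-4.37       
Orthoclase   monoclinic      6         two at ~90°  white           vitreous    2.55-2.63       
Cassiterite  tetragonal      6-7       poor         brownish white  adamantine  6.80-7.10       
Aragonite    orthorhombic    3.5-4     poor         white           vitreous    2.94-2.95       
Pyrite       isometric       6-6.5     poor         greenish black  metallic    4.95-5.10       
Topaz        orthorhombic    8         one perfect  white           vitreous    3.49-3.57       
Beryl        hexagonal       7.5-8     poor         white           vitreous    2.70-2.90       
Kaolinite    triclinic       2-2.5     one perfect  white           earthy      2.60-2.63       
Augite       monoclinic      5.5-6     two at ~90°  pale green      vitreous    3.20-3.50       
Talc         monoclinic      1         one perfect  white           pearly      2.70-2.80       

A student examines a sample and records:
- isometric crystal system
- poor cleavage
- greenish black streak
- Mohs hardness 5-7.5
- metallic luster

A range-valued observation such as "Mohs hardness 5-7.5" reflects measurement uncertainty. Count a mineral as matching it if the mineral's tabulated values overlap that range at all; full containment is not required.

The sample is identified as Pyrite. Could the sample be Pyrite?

Isometric crystal system — agrees with Pyrite (isometric system).
Poor cleavage — agrees with Pyrite (cleavage poor).
Greenish black streak — agrees with Pyrite (greenish black streak).
Mohs hardness 5-7.5 — agrees with Pyrite (hardness 6-6.5).
Metallic luster — agrees with Pyrite (metallic luster).
Every observed property is compatible with the reference values for Pyrite.

Consistent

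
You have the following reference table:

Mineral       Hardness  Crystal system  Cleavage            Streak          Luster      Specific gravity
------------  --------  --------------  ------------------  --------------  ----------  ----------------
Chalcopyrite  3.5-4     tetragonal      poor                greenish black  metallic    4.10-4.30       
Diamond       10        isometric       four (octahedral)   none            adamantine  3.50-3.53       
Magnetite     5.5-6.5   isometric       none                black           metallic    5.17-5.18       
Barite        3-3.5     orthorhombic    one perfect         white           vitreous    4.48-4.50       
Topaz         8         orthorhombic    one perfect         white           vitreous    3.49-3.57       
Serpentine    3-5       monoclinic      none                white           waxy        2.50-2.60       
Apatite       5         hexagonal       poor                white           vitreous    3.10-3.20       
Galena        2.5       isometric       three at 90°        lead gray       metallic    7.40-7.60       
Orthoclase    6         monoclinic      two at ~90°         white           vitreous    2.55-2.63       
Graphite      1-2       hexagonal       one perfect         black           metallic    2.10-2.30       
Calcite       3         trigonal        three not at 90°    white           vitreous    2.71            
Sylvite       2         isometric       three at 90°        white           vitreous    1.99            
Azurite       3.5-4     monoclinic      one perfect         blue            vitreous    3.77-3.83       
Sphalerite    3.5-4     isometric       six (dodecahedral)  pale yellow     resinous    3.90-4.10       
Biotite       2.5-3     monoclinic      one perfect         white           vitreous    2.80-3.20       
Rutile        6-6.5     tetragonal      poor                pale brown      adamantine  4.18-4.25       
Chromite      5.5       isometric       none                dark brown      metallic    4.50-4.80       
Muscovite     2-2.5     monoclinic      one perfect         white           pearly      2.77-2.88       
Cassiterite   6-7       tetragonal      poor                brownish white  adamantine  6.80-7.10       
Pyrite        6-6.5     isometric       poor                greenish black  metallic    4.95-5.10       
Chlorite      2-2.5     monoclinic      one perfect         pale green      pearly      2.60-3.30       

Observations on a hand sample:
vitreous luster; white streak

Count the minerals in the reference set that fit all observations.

Vitreous luster — only Barite, Topaz, Apatite, Orthoclase, Calcite, Sylvite, Azurite, Biotite remain.
White streak rules out Azurite.
Remaining candidates: Apatite, Barite, Biotite, Calcite, Orthoclase, Sylvite, Topaz.
That is 7 minerals.

7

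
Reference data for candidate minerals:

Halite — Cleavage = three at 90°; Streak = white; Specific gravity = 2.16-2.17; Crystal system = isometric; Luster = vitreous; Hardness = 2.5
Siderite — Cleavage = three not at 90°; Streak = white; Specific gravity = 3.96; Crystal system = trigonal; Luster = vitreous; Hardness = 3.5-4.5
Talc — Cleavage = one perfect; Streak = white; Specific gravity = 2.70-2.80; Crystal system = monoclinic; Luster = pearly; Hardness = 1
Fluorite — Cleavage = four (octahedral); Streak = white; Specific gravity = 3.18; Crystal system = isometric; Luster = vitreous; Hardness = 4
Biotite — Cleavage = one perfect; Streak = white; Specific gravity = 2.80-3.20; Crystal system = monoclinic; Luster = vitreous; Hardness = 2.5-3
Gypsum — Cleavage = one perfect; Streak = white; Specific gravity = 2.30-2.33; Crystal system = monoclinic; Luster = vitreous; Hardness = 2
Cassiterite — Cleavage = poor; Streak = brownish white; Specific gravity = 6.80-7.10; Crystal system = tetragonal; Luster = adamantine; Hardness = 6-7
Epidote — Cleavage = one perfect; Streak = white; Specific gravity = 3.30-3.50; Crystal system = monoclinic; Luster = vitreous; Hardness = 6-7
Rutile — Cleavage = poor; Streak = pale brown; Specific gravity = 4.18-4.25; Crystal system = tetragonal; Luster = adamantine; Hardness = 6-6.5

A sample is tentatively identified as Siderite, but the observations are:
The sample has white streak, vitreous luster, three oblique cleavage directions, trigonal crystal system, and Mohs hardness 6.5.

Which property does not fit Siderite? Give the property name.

White streak: Siderite has white streak — agrees.
Vitreous luster: Siderite has vitreous luster — agrees.
Three oblique cleavage directions: Siderite has cleavage three not at 90° — agrees.
Trigonal crystal system: Siderite has trigonal system — agrees.
Mohs hardness 6.5: Siderite has hardness 3.5-4.5 — outside the reference range.
The hardness is the one property that does not fit.

hardness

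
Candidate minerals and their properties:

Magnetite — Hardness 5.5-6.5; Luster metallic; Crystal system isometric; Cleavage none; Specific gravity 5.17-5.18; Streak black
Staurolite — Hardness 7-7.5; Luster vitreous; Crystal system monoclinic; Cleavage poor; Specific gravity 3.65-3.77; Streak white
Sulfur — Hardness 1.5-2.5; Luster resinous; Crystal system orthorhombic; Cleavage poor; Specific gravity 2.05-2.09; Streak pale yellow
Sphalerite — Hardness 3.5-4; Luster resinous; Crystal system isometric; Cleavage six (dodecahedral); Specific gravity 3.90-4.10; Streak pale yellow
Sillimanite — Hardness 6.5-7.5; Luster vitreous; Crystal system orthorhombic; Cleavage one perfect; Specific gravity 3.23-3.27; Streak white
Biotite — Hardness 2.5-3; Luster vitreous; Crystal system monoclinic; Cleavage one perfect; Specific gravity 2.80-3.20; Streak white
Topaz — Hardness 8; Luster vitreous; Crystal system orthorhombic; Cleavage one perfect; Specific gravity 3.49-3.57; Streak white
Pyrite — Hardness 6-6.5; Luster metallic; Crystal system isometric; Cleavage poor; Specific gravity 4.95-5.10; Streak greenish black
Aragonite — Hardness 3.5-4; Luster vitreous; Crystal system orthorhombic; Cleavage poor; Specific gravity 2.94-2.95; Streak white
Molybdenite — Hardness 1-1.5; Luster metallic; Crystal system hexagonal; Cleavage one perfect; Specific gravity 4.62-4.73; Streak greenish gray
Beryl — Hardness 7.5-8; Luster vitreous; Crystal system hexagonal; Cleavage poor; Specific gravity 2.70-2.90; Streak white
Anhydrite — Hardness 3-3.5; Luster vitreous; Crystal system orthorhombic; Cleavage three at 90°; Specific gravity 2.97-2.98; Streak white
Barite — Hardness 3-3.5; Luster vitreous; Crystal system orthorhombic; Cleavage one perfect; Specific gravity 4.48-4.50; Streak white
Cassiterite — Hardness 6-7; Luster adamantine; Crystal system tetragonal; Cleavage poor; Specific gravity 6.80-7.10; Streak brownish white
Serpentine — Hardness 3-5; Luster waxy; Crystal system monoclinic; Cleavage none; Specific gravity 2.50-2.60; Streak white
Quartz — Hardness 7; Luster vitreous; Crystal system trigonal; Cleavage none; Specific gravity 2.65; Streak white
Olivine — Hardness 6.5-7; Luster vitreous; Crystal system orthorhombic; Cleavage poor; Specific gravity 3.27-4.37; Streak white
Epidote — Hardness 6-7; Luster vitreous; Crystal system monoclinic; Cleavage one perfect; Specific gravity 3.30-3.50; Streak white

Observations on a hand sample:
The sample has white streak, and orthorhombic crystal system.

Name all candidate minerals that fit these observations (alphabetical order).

Anhydrite, Aragonite, Barite, Olivine, Sillimanite, Topaz

White streak excludes Magnetite, Sulfur, Sphalerite, Pyrite, Molybdenite, Cassiterite.
Orthorhombic crystal system rules out Staurolite, Biotite, Beryl, Serpentine, Quartz, Epidote.
The minerals that satisfy all observations are Anhydrite, Aragonite, Barite, Olivine, Sillimanite, Topaz.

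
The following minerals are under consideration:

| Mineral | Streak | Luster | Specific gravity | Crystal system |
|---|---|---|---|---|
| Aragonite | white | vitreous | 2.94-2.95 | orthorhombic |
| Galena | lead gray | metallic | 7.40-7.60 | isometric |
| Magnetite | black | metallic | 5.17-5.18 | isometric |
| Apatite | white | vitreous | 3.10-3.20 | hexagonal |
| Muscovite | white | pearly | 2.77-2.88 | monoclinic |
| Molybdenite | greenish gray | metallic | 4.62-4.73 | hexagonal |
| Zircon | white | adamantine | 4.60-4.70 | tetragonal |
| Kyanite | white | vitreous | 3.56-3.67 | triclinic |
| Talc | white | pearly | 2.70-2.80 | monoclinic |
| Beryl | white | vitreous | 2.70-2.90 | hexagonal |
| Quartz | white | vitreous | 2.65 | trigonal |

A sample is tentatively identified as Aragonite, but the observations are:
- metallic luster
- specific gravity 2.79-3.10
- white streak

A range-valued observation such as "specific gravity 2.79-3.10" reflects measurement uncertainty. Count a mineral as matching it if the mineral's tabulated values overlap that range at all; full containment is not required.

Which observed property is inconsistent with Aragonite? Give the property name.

Metallic luster: Aragonite has vitreous luster — does not match.
Specific gravity 2.79-3.10: Aragonite has SG 2.94-2.95 — matches.
White streak: Aragonite has white streak — matches.
Everything matches except the luster.

luster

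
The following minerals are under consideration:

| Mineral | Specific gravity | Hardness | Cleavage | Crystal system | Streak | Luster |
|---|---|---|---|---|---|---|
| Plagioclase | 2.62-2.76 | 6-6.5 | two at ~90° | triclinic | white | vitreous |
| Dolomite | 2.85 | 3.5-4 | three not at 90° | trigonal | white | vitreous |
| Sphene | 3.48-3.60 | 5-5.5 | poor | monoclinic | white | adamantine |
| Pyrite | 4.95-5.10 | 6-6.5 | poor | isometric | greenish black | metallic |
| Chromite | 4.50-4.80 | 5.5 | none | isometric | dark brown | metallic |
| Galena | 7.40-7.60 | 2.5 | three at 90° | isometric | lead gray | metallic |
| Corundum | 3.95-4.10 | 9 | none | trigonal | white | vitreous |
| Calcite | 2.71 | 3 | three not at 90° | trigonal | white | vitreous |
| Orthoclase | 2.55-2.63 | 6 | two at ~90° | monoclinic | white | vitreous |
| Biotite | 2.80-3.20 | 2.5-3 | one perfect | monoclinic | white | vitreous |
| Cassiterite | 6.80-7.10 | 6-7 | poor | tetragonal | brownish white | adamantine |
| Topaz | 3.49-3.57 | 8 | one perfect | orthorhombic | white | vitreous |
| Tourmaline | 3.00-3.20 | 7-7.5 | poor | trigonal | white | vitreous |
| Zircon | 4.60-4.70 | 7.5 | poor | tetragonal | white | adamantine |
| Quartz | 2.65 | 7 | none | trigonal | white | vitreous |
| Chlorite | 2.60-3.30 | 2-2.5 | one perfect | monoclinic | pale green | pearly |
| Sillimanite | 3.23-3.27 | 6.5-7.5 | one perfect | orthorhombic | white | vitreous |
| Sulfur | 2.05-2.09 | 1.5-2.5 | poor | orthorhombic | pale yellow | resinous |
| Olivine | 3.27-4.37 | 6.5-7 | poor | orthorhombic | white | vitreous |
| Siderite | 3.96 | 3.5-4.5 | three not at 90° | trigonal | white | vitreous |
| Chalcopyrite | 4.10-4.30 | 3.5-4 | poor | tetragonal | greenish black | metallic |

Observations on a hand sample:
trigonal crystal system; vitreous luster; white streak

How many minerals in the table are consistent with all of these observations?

6

Trigonal crystal system — leaves Dolomite, Corundum, Calcite, Tourmaline, Quartz, Siderite.
Vitreous luster — consistent with all remaining minerals.
White streak — no further eliminations.
Consistent with every observation: Calcite, Corundum, Dolomite, Quartz, Siderite, Tourmaline.
That is 6 minerals.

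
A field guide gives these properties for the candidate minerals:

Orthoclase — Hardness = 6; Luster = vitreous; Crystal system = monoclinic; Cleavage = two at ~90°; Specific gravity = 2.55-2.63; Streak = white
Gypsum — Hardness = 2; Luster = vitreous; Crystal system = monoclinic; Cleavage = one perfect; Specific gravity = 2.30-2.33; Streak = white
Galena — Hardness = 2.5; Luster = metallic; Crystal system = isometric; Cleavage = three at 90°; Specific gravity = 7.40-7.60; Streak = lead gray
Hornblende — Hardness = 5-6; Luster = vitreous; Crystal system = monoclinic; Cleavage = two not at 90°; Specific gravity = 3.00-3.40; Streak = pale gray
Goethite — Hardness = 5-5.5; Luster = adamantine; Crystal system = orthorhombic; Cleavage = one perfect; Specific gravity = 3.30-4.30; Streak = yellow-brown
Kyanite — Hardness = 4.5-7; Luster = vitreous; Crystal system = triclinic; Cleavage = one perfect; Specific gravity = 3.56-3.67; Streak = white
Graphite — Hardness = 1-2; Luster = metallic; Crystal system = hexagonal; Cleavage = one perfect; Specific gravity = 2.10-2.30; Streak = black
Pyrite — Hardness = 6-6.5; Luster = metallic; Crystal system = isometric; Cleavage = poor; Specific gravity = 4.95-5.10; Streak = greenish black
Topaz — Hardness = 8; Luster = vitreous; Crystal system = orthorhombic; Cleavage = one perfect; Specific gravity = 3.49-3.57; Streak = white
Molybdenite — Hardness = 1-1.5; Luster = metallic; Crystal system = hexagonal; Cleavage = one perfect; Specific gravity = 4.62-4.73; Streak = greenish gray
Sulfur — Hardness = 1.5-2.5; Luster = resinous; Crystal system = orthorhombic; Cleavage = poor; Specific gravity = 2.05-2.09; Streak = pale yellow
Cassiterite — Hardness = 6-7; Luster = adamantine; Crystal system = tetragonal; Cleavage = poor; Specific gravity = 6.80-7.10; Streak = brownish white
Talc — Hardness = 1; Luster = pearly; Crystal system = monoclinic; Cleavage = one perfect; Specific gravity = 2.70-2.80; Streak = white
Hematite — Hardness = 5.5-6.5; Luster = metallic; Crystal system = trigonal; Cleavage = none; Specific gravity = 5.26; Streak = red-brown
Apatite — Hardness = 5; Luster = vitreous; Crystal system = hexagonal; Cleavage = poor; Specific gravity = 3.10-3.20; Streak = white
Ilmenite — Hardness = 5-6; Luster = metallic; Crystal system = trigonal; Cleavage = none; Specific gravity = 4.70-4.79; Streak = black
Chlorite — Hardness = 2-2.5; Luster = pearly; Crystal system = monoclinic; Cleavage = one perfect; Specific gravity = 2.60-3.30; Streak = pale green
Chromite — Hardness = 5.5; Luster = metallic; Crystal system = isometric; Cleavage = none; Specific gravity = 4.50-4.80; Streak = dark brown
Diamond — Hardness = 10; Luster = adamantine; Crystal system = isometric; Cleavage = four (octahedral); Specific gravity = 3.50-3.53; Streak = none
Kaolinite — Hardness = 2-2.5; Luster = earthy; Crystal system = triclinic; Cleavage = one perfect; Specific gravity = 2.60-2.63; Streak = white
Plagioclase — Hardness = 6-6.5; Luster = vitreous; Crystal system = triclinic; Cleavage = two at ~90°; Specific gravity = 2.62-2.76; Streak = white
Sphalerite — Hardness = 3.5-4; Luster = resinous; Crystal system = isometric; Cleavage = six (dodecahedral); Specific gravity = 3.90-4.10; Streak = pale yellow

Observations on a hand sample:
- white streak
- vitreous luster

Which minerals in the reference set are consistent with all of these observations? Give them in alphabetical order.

White streak — only Orthoclase, Gypsum, Kyanite, Topaz, Talc, Apatite, Kaolinite, Plagioclase remain.
Vitreous luster excludes Talc, Kaolinite.
Remaining candidates: Apatite, Gypsum, Kyanite, Orthoclase, Plagioclase, Topaz.

Apatite, Gypsum, Kyanite, Orthoclase, Plagioclase, Topaz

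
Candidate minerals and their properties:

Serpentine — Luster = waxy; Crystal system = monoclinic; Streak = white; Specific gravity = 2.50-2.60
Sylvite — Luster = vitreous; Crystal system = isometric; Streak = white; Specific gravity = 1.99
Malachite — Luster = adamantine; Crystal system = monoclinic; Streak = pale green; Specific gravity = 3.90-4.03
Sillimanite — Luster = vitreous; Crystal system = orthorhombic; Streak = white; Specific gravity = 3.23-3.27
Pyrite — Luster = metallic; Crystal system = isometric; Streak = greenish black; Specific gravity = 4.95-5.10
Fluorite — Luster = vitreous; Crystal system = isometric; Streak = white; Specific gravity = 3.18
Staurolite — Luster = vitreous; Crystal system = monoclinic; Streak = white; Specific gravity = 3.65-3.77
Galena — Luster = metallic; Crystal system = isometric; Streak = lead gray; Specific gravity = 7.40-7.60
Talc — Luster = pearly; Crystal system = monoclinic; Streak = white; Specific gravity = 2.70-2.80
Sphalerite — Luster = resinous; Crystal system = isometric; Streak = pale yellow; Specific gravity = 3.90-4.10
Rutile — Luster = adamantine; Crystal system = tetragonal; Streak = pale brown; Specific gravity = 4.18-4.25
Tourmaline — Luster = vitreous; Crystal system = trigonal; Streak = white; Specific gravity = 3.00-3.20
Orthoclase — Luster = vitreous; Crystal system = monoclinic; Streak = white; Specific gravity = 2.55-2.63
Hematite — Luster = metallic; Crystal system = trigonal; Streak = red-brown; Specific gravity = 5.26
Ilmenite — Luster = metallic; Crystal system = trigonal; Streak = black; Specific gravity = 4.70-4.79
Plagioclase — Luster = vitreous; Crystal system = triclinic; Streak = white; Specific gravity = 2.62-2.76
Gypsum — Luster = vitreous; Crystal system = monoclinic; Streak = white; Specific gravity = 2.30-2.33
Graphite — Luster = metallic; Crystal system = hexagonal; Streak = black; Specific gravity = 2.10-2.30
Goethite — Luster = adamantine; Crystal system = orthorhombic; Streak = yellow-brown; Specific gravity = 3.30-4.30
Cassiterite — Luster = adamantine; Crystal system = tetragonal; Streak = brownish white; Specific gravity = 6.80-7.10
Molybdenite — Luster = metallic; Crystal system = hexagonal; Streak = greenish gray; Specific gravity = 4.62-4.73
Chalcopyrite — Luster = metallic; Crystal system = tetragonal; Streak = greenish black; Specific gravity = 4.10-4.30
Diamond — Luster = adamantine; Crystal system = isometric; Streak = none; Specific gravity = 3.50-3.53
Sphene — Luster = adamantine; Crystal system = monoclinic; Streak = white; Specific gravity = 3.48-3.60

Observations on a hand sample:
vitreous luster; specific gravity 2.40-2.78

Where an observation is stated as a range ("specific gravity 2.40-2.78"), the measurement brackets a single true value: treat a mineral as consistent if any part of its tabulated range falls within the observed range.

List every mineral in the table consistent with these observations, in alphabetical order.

Orthoclase, Plagioclase

Vitreous luster: only Sylvite, Sillimanite, Fluorite, Staurolite, Tourmaline, Orthoclase, Plagioclase, Gypsum remain.
Specific gravity 2.40-2.78: leaves Orthoclase, Plagioclase.
The minerals that satisfy all observations are Orthoclase, Plagioclase.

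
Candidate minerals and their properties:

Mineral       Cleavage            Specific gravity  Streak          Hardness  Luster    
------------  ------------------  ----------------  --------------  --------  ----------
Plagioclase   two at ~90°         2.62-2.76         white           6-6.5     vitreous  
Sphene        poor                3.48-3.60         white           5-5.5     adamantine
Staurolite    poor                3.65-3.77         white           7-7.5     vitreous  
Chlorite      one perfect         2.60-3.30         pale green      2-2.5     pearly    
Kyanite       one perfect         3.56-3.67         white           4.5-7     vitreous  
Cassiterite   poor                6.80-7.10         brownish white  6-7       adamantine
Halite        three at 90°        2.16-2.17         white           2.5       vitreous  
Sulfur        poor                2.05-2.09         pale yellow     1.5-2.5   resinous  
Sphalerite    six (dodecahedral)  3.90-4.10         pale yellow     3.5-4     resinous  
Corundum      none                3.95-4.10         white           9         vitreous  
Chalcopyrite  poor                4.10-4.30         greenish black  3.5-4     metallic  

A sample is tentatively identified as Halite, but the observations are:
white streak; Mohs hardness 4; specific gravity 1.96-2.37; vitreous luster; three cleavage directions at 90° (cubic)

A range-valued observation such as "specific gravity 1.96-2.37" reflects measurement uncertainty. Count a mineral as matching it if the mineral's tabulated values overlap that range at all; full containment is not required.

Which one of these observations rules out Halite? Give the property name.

White streak: Halite has white streak — consistent.
Mohs hardness 4: Halite has hardness 2.5 — outside the reference range.
Specific gravity 1.96-2.37: Halite has SG 2.16-2.17 — consistent.
Vitreous luster: Halite has vitreous luster — consistent.
Three cleavage directions at 90° (cubic): Halite has cleavage three at 90° — consistent.
Only the hardness is inconsistent.

hardness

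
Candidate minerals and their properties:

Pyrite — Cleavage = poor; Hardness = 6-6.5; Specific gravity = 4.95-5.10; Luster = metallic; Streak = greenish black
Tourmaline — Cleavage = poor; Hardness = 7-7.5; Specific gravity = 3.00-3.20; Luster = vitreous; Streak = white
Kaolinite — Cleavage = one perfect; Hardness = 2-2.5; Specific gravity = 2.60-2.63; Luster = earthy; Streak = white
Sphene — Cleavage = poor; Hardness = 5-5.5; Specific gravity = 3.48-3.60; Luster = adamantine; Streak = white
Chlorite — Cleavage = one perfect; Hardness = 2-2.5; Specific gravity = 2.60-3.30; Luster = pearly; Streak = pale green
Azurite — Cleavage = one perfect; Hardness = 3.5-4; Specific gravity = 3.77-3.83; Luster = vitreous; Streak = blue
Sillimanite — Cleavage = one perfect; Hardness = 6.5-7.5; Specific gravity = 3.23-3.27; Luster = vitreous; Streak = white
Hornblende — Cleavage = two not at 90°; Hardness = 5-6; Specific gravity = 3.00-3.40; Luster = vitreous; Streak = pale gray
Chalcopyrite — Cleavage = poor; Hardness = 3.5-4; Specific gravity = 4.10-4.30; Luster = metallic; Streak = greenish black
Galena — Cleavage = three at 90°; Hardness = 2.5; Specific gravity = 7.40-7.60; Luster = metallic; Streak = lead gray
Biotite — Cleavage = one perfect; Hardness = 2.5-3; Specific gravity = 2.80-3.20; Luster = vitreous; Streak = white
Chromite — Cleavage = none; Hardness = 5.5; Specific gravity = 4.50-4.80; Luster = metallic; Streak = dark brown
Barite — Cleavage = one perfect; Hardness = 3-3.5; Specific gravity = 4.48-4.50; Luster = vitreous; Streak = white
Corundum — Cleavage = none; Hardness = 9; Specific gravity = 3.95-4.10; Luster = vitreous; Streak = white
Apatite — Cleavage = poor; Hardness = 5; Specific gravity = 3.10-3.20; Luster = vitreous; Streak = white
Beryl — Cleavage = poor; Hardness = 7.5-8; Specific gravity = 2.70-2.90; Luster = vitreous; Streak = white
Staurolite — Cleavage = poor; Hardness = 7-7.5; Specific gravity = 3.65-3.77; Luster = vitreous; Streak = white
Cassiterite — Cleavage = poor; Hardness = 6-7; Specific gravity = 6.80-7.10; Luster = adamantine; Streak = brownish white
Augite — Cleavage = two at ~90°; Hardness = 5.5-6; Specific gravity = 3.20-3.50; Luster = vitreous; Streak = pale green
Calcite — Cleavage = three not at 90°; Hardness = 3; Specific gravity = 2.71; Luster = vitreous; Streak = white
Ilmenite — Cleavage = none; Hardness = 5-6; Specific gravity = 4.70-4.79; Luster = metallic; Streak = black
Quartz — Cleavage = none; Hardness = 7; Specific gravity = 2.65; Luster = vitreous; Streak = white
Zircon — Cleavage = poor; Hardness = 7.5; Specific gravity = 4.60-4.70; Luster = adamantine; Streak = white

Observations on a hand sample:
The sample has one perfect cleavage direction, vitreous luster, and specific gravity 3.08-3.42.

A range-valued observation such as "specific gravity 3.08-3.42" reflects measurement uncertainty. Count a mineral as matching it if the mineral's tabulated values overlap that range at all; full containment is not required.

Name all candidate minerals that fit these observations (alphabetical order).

Biotite, Sillimanite

One perfect cleavage direction: narrows the field to Kaolinite, Chlorite, Azurite, Sillimanite, Biotite, Barite.
Vitreous luster is inconsistent with Kaolinite, Chlorite.
Specific gravity 3.08-3.42 eliminates Azurite, Barite.
The minerals that satisfy all observations are Biotite, Sillimanite.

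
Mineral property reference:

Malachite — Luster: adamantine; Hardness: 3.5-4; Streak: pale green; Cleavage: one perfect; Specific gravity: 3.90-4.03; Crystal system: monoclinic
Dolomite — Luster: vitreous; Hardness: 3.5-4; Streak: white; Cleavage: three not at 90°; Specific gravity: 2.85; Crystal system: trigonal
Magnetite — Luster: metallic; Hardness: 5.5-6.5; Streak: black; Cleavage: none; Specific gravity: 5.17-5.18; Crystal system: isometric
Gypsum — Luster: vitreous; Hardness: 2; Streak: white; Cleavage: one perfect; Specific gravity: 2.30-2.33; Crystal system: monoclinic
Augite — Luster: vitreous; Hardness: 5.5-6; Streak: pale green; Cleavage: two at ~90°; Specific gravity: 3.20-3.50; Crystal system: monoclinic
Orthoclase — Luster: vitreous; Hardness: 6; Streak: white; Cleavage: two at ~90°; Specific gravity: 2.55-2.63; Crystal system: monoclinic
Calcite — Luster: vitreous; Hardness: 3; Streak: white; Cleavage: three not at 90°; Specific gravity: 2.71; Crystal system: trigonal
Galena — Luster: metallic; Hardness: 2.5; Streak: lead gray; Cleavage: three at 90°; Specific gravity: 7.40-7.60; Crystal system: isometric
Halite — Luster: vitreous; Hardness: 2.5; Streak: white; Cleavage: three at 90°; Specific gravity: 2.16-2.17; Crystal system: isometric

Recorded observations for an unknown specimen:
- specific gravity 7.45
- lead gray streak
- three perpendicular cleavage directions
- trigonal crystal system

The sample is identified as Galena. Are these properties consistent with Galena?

No

Specific gravity 7.45 — matches Galena (SG 7.40-7.60).
Lead gray streak — matches Galena (lead gray streak).
Three perpendicular cleavage directions — matches Galena (cleavage three at 90°).
Trigonal crystal system — Galena has isometric system; a mismatch.
The crystal system observation rules out Galena.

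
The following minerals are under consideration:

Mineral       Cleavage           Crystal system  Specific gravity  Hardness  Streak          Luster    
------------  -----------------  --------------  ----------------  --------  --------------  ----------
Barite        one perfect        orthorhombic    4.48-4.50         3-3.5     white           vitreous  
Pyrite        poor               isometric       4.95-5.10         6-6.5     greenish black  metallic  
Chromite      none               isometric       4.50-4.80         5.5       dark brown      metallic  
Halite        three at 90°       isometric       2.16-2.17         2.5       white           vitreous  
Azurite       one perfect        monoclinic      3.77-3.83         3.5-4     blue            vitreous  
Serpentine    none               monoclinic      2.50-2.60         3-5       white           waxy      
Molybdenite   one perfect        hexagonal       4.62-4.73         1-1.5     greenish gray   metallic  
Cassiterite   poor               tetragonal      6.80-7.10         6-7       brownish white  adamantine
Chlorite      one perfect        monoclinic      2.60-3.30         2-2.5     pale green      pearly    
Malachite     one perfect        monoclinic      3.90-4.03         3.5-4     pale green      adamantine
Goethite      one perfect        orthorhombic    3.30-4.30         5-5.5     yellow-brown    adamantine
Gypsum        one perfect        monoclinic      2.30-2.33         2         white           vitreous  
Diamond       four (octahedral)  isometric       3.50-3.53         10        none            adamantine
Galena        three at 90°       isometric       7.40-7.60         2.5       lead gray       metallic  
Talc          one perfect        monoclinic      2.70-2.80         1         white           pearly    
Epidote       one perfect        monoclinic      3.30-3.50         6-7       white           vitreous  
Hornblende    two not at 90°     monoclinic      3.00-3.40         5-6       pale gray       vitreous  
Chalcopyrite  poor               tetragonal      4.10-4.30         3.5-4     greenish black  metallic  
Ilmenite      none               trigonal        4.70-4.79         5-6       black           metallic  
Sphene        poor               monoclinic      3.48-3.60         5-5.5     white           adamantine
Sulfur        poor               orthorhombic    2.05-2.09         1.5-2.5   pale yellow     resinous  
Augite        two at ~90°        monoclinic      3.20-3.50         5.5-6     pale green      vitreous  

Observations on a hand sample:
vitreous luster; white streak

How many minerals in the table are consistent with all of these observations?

Vitreous luster: narrows the field to Barite, Halite, Azurite, Gypsum, Epidote, Hornblende, Augite.
White streak rules out Azurite, Hornblende, Augite.
Consistent with every observation: Barite, Epidote, Gypsum, Halite.
That is 4 minerals.

4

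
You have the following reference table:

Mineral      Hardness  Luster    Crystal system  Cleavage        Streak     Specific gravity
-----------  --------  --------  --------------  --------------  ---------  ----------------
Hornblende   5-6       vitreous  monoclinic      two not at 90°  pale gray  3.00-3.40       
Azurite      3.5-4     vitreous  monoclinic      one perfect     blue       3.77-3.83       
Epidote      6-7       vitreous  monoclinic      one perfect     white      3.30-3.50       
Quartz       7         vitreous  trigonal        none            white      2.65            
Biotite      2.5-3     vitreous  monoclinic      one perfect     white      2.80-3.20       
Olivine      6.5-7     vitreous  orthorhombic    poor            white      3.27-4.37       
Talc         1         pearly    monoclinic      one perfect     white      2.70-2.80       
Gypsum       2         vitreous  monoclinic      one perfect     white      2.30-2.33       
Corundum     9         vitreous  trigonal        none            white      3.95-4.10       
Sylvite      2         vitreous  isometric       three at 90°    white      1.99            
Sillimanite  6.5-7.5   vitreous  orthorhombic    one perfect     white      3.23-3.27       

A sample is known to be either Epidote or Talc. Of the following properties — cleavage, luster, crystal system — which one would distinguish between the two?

Cleavage: both one perfect — same for both.
Luster: Epidote vitreous, Talc pearly — these differ.
Crystal system: both monoclinic — same for both.
Luster is the diagnostic property here.

luster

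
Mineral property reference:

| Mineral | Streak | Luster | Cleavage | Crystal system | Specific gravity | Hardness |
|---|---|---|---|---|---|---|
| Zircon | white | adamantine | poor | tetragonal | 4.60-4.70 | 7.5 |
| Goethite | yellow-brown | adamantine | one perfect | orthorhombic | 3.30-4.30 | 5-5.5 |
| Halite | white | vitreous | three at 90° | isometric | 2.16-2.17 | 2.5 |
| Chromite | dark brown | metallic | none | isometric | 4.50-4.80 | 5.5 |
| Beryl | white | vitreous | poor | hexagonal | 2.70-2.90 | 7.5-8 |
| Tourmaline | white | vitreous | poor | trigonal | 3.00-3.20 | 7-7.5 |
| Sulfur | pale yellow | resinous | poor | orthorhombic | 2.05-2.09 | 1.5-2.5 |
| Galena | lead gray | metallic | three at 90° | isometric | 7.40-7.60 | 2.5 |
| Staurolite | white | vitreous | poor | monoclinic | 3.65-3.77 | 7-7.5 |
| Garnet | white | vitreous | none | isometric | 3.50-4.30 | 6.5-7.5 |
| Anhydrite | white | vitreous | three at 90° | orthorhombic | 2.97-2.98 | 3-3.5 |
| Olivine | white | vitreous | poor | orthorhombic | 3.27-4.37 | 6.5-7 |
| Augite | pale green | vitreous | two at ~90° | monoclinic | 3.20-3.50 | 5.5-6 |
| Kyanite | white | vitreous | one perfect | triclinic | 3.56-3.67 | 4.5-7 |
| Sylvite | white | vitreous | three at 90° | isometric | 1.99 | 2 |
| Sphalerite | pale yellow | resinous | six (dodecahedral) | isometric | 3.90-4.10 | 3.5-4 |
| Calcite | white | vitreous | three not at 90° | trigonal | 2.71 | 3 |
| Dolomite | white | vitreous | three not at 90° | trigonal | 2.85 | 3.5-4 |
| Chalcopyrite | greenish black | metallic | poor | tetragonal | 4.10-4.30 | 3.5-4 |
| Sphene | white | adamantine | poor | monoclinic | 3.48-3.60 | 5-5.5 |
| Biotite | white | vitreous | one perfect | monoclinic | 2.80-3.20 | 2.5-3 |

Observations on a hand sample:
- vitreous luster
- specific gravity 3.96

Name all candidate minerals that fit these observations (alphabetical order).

Vitreous luster — leaves Halite, Beryl, Tourmaline, Staurolite, Garnet, Anhydrite, Olivine, Augite, Kyanite, Sylvite, Calcite, Dolomite, Biotite.
Specific gravity 3.96 — Garnet, Olivine remain.
The minerals that satisfy all observations are Garnet, Olivine.

Garnet, Olivine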